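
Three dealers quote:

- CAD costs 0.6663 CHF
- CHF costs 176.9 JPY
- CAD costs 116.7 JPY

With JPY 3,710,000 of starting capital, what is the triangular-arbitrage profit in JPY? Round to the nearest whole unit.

Profit: JPY 37,147

Profitable loop is JPY → CAD → CHF → JPY:
JPY 3,710,000 ÷ 116.7 = CAD 31,790.92
CAD 31,790.92 × 0.6663 = CHF 21,182.29
CHF 21,182.29 × 176.9 = JPY 3,747,147
Profit = JPY 3,747,147 − JPY 3,710,000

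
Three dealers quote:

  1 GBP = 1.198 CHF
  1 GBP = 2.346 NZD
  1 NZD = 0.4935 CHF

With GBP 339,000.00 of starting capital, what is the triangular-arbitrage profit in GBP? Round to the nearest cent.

Profit: GBP 11,785.27

Profitable loop is GBP → CHF → NZD → GBP:
GBP 339,000.00 × 1.198 = CHF 406,122.00
CHF 406,122.00 ÷ 0.4935 = NZD 822,942.25
NZD 822,942.25 ÷ 2.346 = GBP 350,785.27
Profit = GBP 350,785.27 − GBP 339,000.00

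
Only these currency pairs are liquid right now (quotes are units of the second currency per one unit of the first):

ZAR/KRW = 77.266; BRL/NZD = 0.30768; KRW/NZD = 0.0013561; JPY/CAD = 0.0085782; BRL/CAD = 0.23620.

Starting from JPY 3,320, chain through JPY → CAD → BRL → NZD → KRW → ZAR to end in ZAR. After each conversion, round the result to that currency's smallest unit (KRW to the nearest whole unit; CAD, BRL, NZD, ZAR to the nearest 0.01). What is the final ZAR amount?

JPY 3,320 × 0.0085782 = CAD 28.48
CAD 28.48 ÷ 0.23620 = BRL 120.58
BRL 120.58 × 0.30768 = NZD 37.10
NZD 37.10 ÷ 0.0013561 = KRW 27,358
KRW 27,358 ÷ 77.266 = ZAR 354.08

ZAR 354.08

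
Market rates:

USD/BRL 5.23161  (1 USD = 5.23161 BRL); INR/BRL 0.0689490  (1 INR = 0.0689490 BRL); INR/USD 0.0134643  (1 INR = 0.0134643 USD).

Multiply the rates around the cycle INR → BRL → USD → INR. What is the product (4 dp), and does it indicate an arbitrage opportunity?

Around INR → BRL → USD → INR: 1 × 0.0689490 ÷ 5.23161 ÷ 0.0134643 = 0.978834
Product < 1; profitable direction is INR → USD → BRL → INR.

0.9788 (arbitrage exists)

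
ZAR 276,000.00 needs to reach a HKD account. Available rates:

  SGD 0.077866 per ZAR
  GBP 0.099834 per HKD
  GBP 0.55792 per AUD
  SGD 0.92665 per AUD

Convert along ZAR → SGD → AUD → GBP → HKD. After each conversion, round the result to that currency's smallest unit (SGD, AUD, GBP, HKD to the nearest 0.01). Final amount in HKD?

ZAR 276,000.00 × 0.077866 = SGD 21,491.02
SGD 21,491.02 ÷ 0.92665 = AUD 23,192.17
AUD 23,192.17 × 0.55792 = GBP 12,939.38
GBP 12,939.38 ÷ 0.099834 = HKD 129,608.95

HKD 129,608.95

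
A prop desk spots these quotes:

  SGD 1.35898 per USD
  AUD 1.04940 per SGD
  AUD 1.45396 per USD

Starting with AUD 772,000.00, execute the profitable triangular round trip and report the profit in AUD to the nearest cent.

Profitable loop is AUD → SGD → USD → AUD:
AUD 772,000.00 ÷ 1.04940 = SGD 735,658.47
SGD 735,658.47 ÷ 1.35898 = USD 541,331.35
USD 541,331.35 × 1.45396 = AUD 787,074.12
Profit = AUD 787,074.12 − AUD 772,000.00

Profit: AUD 15,074.12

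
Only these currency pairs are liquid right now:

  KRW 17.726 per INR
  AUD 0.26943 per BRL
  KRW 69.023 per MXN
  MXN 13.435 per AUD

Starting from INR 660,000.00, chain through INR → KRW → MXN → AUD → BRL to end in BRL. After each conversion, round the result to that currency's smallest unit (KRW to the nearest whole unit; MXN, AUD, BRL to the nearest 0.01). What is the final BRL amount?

BRL 46,824.93

INR 660,000.00 × 17.726 = KRW 11,699,160
KRW 11,699,160 ÷ 69.023 = MXN 169,496.54
MXN 169,496.54 ÷ 13.435 = AUD 12,616.04
AUD 12,616.04 ÷ 0.26943 = BRL 46,824.93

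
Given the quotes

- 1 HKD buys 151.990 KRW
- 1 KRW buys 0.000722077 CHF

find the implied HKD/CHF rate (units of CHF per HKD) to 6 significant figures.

1 HKD × 151.990 = 151.99 KRW
151.99 KRW × 0.000722077 = 0.109748 CHF

HKD/CHF = 0.109748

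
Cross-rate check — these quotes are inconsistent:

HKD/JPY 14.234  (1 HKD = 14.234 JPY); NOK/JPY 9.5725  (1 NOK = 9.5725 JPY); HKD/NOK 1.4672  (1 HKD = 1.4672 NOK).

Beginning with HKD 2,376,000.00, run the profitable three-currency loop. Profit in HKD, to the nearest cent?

Profit: HKD 32,012.32

Profitable loop is HKD → JPY → NOK → HKD:
HKD 2,376,000.00 × 14.234 = JPY 33,819,984
JPY 33,819,984 ÷ 9.5725 = NOK 3,533,035.68
NOK 3,533,035.68 ÷ 1.4672 = HKD 2,408,012.32
Profit = HKD 2,408,012.32 − HKD 2,376,000.00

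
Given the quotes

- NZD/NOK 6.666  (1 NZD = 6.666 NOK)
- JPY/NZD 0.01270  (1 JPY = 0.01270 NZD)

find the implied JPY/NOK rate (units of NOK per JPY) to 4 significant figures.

1 JPY × 0.01270 = 0.0127 NZD
0.0127 NZD × 6.666 = 0.0846582 NOK

JPY/NOK = 0.08466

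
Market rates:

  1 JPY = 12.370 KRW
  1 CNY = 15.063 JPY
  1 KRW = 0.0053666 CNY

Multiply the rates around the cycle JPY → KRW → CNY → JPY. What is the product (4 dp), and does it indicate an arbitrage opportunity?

Around JPY → KRW → CNY → JPY: 1 × 12.370 × 0.0053666 × 15.063 = 0.999955
Product ≈ 1 (deviation 0.005%, within rounding noise).

1.0000 (no arbitrage)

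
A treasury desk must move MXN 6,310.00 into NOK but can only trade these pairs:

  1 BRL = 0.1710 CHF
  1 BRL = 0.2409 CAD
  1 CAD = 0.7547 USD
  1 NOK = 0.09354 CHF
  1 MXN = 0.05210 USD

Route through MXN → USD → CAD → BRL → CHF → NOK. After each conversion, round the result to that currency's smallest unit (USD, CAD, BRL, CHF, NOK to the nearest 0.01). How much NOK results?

NOK 3,305.64

MXN 6,310.00 × 0.05210 = USD 328.75
USD 328.75 ÷ 0.7547 = CAD 435.60
CAD 435.60 ÷ 0.2409 = BRL 1,808.22
BRL 1,808.22 × 0.1710 = CHF 309.21
CHF 309.21 ÷ 0.09354 = NOK 3,305.64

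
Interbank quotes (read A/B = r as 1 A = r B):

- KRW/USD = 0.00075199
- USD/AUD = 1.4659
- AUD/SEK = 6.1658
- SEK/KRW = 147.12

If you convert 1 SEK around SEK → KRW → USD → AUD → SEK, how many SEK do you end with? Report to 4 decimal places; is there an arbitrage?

0.9999 (no arbitrage)

Around SEK → KRW → USD → AUD → SEK: 1 × 147.12 × 0.00075199 × 1.4659 × 6.1658 = 0.999948
Product ≈ 1 (deviation 0.005%, within rounding noise).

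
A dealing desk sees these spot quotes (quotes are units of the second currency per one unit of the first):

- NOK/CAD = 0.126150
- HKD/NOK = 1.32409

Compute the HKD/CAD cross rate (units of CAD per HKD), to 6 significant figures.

1 HKD × 1.32409 = 1.32409 NOK
1.32409 NOK × 0.126150 = 0.167034 CAD

HKD/CAD = 0.167034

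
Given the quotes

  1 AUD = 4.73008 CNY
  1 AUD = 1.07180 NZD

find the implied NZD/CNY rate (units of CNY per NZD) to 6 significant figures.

1 NZD ÷ 1.07180 = 0.93301 AUD
0.93301 AUD × 4.73008 = 4.41321 CNY

NZD/CNY = 4.41321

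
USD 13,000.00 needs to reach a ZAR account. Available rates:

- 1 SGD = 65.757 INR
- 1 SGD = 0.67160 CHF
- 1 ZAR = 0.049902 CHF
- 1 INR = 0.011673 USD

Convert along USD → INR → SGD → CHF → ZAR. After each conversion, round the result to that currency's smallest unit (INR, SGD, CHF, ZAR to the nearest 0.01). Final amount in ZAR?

USD 13,000.00 ÷ 0.011673 = INR 1,113,681.14
INR 1,113,681.14 ÷ 65.757 = SGD 16,936.31
SGD 16,936.31 × 0.67160 = CHF 11,374.43
CHF 11,374.43 ÷ 0.049902 = ZAR 227,935.35

ZAR 227,935.35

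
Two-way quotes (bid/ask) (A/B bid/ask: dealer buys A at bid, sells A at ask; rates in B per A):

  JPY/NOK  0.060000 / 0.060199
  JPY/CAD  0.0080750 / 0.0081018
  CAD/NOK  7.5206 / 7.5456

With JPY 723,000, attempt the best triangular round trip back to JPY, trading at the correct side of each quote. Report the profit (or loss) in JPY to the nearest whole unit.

Net profit: JPY 6,364

Best loop JPY → CAD → NOK → JPY:
JPY 723,000 × 0.0080750 (sell JPY at bid) = CAD 5,838.23
CAD 5,838.23 × 7.5206 (sell CAD at bid) = NOK 43,906.95
NOK 43,906.95 ÷ 0.060199 (buy JPY at ask) = JPY 729,364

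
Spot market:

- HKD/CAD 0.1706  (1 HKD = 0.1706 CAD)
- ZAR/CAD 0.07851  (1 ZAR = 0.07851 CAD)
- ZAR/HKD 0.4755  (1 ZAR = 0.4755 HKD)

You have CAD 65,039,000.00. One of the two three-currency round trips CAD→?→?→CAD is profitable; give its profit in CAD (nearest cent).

Profitable loop is CAD → ZAR → HKD → CAD:
CAD 65,039,000.00 ÷ 0.07851 = ZAR 828,416,762.20
ZAR 828,416,762.20 × 0.4755 = HKD 393,912,170.42
HKD 393,912,170.42 × 0.1706 = CAD 67,201,416.27
Profit = CAD 67,201,416.27 − CAD 65,039,000.00

Profit: CAD 2,162,416.27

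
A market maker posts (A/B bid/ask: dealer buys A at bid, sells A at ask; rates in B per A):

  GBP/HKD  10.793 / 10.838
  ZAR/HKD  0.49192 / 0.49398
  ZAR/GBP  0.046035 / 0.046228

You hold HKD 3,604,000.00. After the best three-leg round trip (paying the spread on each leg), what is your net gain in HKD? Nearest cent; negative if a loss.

Best loop HKD → ZAR → GBP → HKD:
HKD 3,604,000.00 ÷ 0.49398 (buy ZAR at ask) = ZAR 7,295,841.94
ZAR 7,295,841.94 × 0.046035 (sell ZAR at bid) = GBP 335,864.08
GBP 335,864.08 × 10.793 (sell GBP at bid) = HKD 3,624,981.05

Net profit: HKD 20,981.05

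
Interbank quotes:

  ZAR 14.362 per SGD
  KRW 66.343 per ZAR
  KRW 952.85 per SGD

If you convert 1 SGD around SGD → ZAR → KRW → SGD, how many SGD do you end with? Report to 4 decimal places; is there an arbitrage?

1.0000 (no arbitrage)

Around SGD → ZAR → KRW → SGD: 1 × 14.362 × 66.343 ÷ 952.85 = 0.999967
Product ≈ 1 (deviation 0.003%, within rounding noise).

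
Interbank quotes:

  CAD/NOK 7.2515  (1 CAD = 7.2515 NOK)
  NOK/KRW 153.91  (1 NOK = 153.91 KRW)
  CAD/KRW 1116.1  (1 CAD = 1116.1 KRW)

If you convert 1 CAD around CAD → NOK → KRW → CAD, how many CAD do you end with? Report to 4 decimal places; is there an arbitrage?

1.0000 (no arbitrage)

Around CAD → NOK → KRW → CAD: 1 × 7.2515 × 153.91 ÷ 1116.1 = 0.999981
Product ≈ 1 (deviation 0.002%, within rounding noise).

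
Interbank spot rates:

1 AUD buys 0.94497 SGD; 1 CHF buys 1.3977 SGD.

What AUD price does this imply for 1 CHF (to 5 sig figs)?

CHF/AUD = 1.4791

1 CHF × 1.3977 = 1.3977 SGD
1.3977 SGD ÷ 0.94497 = 1.47909 AUD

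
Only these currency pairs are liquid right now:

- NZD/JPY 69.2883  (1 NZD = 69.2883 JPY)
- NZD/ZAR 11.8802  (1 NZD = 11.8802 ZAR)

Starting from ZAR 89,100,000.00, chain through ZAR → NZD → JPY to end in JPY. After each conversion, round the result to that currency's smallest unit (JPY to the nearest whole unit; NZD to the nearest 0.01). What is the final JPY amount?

JPY 519,653,502

ZAR 89,100,000.00 ÷ 11.8802 = NZD 7,499,873.74
NZD 7,499,873.74 × 69.2883 = JPY 519,653,502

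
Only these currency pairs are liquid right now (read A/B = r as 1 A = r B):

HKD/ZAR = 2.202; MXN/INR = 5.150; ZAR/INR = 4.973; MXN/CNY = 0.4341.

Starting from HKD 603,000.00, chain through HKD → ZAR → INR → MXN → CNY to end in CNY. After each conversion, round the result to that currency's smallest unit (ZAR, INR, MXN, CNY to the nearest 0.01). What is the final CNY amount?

CNY 556,590.31

HKD 603,000.00 × 2.202 = ZAR 1,327,806.00
ZAR 1,327,806.00 × 4.973 = INR 6,603,179.24
INR 6,603,179.24 ÷ 5.150 = MXN 1,282,170.73
MXN 1,282,170.73 × 0.4341 = CNY 556,590.31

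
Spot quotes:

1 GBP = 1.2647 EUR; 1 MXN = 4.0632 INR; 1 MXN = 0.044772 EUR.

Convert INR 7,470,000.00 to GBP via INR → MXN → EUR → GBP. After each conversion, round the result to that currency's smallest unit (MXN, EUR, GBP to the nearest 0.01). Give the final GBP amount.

INR 7,470,000.00 ÷ 4.0632 = MXN 1,838,452.45
MXN 1,838,452.45 × 0.044772 = EUR 82,311.19
EUR 82,311.19 ÷ 1.2647 = GBP 65,083.57

GBP 65,083.57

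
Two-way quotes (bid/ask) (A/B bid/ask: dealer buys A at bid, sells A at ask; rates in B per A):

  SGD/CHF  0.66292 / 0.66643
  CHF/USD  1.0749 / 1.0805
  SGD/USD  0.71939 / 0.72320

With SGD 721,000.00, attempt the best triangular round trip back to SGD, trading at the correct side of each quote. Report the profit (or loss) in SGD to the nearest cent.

Net result: SGD -688.50 (no profitable arbitrage after spreads)

Best loop SGD → USD → CHF → SGD:
SGD 721,000.00 × 0.71939 (sell SGD at bid) = USD 518,680.19
USD 518,680.19 ÷ 1.0805 (buy CHF at ask) = CHF 480,037.20
CHF 480,037.20 ÷ 0.66643 (buy SGD at ask) = SGD 720,311.50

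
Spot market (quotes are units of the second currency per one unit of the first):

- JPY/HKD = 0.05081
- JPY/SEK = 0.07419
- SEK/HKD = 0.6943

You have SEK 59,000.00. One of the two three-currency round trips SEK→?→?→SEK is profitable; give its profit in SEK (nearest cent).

Profitable loop is SEK → HKD → JPY → SEK:
SEK 59,000.00 × 0.6943 = HKD 40,963.70
HKD 40,963.70 ÷ 0.05081 = JPY 806,213
JPY 806,213 × 0.07419 = SEK 59,812.97
Profit = SEK 59,812.97 − SEK 59,000.00

Profit: SEK 812.97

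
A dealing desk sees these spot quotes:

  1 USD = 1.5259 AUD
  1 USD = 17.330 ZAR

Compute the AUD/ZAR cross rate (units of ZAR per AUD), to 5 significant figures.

1 AUD ÷ 1.5259 = 0.655351 USD
0.655351 USD × 17.330 = 11.3572 ZAR

AUD/ZAR = 11.357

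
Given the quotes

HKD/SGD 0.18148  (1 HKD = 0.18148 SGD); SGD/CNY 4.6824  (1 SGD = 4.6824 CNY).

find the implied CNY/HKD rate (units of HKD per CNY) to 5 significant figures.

1 CNY ÷ 4.6824 = 0.213566 SGD
0.213566 SGD ÷ 0.18148 = 1.1768 HKD

CNY/HKD = 1.1768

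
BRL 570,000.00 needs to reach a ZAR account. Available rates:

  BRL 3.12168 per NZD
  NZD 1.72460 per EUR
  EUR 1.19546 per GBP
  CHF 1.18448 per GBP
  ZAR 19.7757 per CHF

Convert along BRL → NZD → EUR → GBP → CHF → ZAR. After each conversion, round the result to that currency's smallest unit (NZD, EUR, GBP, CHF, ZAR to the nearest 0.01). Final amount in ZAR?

BRL 570,000.00 ÷ 3.12168 = NZD 182,593.99
NZD 182,593.99 ÷ 1.72460 = EUR 105,876.14
EUR 105,876.14 ÷ 1.19546 = GBP 88,565.19
GBP 88,565.19 × 1.18448 = CHF 104,903.70
CHF 104,903.70 × 19.7757 = ZAR 2,074,544.10

ZAR 2,074,544.10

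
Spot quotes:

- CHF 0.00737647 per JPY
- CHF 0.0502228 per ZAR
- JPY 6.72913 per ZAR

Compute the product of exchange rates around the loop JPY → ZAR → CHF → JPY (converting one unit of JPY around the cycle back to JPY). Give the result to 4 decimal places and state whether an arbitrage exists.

Around JPY → ZAR → CHF → JPY: 1 ÷ 6.72913 × 0.0502228 ÷ 0.00737647 = 1.011797
Product > 1; profitable direction is JPY → ZAR → CHF → JPY.

1.0118 (arbitrage exists)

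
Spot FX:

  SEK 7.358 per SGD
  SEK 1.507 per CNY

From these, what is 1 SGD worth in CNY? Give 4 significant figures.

SGD/CNY = 4.883

1 SGD × 7.358 = 7.358 SEK
7.358 SEK ÷ 1.507 = 4.88255 CNY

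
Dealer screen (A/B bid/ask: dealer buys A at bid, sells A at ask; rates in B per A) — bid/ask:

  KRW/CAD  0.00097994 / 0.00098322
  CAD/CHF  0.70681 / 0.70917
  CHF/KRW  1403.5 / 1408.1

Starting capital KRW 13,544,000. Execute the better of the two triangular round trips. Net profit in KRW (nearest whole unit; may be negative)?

Best loop KRW → CHF → CAD → KRW:
KRW 13,544,000 ÷ 1408.1 (buy CHF at ask) = CHF 9,618.64
CHF 9,618.64 ÷ 0.70917 (buy CAD at ask) = CAD 13,563.23
CAD 13,563.23 ÷ 0.00098322 (buy KRW at ask) = KRW 13,794,704

Net profit: KRW 250,704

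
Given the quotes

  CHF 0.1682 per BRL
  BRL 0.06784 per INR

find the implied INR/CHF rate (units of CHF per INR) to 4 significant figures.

1 INR × 0.06784 = 0.06784 BRL
0.06784 BRL × 0.1682 = 0.0114107 CHF

INR/CHF = 0.01141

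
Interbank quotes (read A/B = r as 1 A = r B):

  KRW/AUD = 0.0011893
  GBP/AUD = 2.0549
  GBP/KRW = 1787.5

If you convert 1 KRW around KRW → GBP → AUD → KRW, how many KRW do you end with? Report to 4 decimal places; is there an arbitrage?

Around KRW → GBP → AUD → KRW: 1 ÷ 1787.5 × 2.0549 ÷ 0.0011893 = 0.966614
Product < 1; profitable direction is KRW → AUD → GBP → KRW.

0.9666 (arbitrage exists)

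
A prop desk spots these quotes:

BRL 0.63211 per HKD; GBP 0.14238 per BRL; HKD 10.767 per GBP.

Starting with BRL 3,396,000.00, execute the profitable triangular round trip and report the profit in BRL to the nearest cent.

Profitable loop is BRL → HKD → GBP → BRL:
BRL 3,396,000.00 ÷ 0.63211 = HKD 5,372,482.64
HKD 5,372,482.64 ÷ 10.767 = GBP 498,976.75
GBP 498,976.75 ÷ 0.14238 = BRL 3,504,542.40
Profit = BRL 3,504,542.40 − BRL 3,396,000.00

Profit: BRL 108,542.40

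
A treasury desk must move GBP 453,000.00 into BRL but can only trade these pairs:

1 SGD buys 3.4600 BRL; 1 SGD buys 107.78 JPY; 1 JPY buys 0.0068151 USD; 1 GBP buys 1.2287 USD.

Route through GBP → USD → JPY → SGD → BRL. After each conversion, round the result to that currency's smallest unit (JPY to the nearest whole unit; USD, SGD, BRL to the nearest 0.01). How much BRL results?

BRL 2,621,861.50

GBP 453,000.00 × 1.2287 = USD 556,601.10
USD 556,601.10 ÷ 0.0068151 = JPY 81,671,744
JPY 81,671,744 ÷ 107.78 = SGD 757,763.44
SGD 757,763.44 × 3.4600 = BRL 2,621,861.50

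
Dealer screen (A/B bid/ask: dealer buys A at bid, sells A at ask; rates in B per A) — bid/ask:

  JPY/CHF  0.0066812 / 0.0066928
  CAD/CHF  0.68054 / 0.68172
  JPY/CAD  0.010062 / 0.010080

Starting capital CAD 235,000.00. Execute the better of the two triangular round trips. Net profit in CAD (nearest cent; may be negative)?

Best loop CAD → CHF → JPY → CAD:
CAD 235,000.00 × 0.68054 (sell CAD at bid) = CHF 159,926.90
CHF 159,926.90 ÷ 0.0066928 (buy JPY at ask) = JPY 23,895,365
JPY 23,895,365 × 0.010062 (sell JPY at bid) = CAD 240,435.16

Net profit: CAD 5,435.16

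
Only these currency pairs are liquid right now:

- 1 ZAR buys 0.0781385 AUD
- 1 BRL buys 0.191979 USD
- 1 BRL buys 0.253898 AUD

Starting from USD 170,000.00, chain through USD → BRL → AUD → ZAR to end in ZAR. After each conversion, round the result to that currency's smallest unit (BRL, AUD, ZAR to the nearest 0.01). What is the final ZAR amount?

ZAR 2,877,328.21

USD 170,000.00 ÷ 0.191979 = BRL 885,513.52
BRL 885,513.52 × 0.253898 = AUD 224,830.11
AUD 224,830.11 ÷ 0.0781385 = ZAR 2,877,328.21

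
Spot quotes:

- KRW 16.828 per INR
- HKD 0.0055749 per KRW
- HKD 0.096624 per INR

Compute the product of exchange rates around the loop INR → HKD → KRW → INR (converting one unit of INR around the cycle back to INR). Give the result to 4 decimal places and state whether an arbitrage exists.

Around INR → HKD → KRW → INR: 1 × 0.096624 ÷ 0.0055749 ÷ 16.828 = 1.029948
Product > 1; profitable direction is INR → HKD → KRW → INR.

1.0299 (arbitrage exists)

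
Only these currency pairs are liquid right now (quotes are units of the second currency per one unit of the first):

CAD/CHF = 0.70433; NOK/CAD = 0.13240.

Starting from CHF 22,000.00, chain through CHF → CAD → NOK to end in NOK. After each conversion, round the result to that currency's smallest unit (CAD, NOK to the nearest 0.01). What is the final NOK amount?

NOK 235,916.62

CHF 22,000.00 ÷ 0.70433 = CAD 31,235.36
CAD 31,235.36 ÷ 0.13240 = NOK 235,916.62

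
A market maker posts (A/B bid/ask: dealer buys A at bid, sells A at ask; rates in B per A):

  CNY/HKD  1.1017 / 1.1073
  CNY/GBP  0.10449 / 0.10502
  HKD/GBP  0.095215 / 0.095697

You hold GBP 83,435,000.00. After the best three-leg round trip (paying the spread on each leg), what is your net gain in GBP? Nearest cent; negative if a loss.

Best loop GBP → CNY → HKD → GBP:
GBP 83,435,000.00 ÷ 0.10502 (buy CNY at ask) = CNY 794,467,720.43
CNY 794,467,720.43 × 1.1017 (sell CNY at bid) = HKD 875,265,087.60
HKD 875,265,087.60 × 0.095215 (sell HKD at bid) = GBP 83,338,365.32

Net result: GBP -96,634.68 (no profitable arbitrage after spreads)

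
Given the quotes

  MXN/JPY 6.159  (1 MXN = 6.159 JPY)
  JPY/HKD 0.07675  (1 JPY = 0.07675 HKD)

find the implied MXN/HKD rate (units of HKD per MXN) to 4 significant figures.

MXN/HKD = 0.4727

1 MXN × 6.159 = 6.159 JPY
6.159 JPY × 0.07675 = 0.472703 HKD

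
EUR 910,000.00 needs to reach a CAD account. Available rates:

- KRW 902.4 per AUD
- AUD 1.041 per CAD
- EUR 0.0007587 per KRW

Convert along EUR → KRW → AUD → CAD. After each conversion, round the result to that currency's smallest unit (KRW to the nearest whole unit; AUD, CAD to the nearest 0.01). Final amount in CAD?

CAD 1,276,795.94

EUR 910,000.00 ÷ 0.0007587 = KRW 1,199,420,061
KRW 1,199,420,061 ÷ 902.4 = AUD 1,329,144.57
AUD 1,329,144.57 ÷ 1.041 = CAD 1,276,795.94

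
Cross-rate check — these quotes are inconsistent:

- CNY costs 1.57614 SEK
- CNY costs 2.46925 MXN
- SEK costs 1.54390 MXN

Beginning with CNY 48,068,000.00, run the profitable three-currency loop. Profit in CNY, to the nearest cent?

Profitable loop is CNY → MXN → SEK → CNY:
CNY 48,068,000.00 × 2.46925 = MXN 118,691,909.00
MXN 118,691,909.00 ÷ 1.54390 = SEK 76,877,977.20
SEK 76,877,977.20 ÷ 1.57614 = CNY 48,776,109.48
Profit = CNY 48,776,109.48 − CNY 48,068,000.00

Profit: CNY 708,109.48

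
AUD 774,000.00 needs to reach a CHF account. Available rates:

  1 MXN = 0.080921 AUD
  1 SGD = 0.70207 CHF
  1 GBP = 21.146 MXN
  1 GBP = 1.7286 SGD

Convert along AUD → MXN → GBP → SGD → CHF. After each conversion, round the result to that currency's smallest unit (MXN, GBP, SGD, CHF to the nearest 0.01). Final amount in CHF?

CHF 548,941.95

AUD 774,000.00 ÷ 0.080921 = MXN 9,564,884.27
MXN 9,564,884.27 ÷ 21.146 = GBP 452,325.94
GBP 452,325.94 × 1.7286 = SGD 781,890.62
SGD 781,890.62 × 0.70207 = CHF 548,941.95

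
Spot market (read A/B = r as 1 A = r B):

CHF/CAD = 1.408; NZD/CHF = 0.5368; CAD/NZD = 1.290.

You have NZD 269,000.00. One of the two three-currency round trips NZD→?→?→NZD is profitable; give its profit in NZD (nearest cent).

Profit: NZD 6,897.27

Profitable loop is NZD → CAD → CHF → NZD:
NZD 269,000.00 ÷ 1.290 = CAD 208,527.13
CAD 208,527.13 ÷ 1.408 = CHF 148,101.66
CHF 148,101.66 ÷ 0.5368 = NZD 275,897.27
Profit = NZD 275,897.27 − NZD 269,000.00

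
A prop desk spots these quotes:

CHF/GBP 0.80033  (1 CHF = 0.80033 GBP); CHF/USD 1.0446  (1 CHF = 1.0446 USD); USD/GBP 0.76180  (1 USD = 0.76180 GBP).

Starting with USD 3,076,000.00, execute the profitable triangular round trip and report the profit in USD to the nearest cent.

Profit: USD 17,601.99

Profitable loop is USD → CHF → GBP → USD:
USD 3,076,000.00 ÷ 1.0446 = CHF 2,944,667.82
CHF 2,944,667.82 × 0.80033 = GBP 2,356,705.99
GBP 2,356,705.99 ÷ 0.76180 = USD 3,093,601.99
Profit = USD 3,093,601.99 − USD 3,076,000.00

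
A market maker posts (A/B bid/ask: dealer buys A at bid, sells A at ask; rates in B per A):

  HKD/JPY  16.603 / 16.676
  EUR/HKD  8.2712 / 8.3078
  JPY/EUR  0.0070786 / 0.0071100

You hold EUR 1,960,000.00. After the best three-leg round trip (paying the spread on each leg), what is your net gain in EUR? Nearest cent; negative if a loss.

Best loop EUR → JPY → HKD → EUR:
EUR 1,960,000.00 ÷ 0.0071100 (buy JPY at ask) = JPY 275,668,073
JPY 275,668,073 ÷ 16.676 (buy HKD at ask) = HKD 16,530,827.12
HKD 16,530,827.12 ÷ 8.3078 (buy EUR at ask) = EUR 1,989,795.99

Net profit: EUR 29,795.99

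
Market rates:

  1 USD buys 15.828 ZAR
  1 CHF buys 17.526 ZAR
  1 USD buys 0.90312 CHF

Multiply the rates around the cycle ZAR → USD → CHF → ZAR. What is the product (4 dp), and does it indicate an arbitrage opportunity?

1.0000 (no arbitrage)

Around ZAR → USD → CHF → ZAR: 1 ÷ 15.828 × 0.90312 × 17.526 = 1.000005
Product ≈ 1 (deviation 0.001%, within rounding noise).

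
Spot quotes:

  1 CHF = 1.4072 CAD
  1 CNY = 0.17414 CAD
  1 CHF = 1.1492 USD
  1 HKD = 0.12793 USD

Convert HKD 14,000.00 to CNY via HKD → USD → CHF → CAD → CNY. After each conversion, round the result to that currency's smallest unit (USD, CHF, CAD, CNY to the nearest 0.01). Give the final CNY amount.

CNY 12,593.95

HKD 14,000.00 × 0.12793 = USD 1,791.02
USD 1,791.02 ÷ 1.1492 = CHF 1,558.49
CHF 1,558.49 × 1.4072 = CAD 2,193.11
CAD 2,193.11 ÷ 0.17414 = CNY 12,593.95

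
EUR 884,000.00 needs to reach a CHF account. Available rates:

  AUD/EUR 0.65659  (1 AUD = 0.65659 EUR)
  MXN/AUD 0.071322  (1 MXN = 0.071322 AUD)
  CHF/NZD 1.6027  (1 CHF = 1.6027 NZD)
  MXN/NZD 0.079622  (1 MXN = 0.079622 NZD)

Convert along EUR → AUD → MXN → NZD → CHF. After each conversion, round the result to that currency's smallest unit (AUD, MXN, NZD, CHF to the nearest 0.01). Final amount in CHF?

EUR 884,000.00 ÷ 0.65659 = AUD 1,346,350.08
AUD 1,346,350.08 ÷ 0.071322 = MXN 18,877,065.70
MXN 18,877,065.70 × 0.079622 = NZD 1,503,029.73
NZD 1,503,029.73 ÷ 1.6027 = CHF 937,811.03

CHF 937,811.03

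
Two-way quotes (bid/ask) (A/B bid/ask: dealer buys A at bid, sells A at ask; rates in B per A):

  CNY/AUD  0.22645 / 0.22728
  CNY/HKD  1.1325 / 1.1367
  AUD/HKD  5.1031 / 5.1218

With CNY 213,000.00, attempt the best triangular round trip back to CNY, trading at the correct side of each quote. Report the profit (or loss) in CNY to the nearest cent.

Net profit: CNY 3,541.00

Best loop CNY → AUD → HKD → CNY:
CNY 213,000.00 × 0.22645 (sell CNY at bid) = AUD 48,233.85
AUD 48,233.85 × 5.1031 (sell AUD at bid) = HKD 246,142.16
HKD 246,142.16 ÷ 1.1367 (buy CNY at ask) = CNY 216,541.00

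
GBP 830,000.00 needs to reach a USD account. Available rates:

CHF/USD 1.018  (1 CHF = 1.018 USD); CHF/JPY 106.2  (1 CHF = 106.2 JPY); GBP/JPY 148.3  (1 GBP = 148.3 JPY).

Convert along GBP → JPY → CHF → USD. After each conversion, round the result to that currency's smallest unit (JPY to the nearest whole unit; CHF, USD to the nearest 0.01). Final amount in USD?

USD 1,179,892.67

GBP 830,000.00 × 148.3 = JPY 123,089,000
JPY 123,089,000 ÷ 106.2 = CHF 1,159,030.13
CHF 1,159,030.13 × 1.018 = USD 1,179,892.67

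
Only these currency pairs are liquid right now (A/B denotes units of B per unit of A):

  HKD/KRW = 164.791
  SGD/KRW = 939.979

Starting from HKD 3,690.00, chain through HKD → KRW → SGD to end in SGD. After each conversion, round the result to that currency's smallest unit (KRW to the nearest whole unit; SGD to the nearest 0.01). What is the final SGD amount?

SGD 646.91

HKD 3,690.00 × 164.791 = KRW 608,079
KRW 608,079 ÷ 939.979 = SGD 646.91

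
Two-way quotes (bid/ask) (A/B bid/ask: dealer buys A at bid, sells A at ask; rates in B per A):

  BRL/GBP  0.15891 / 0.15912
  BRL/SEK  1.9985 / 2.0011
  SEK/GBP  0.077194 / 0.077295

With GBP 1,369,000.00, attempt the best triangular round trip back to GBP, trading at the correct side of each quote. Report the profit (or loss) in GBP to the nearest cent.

Net profit: GBP 37,482.98

Best loop GBP → SEK → BRL → GBP:
GBP 1,369,000.00 ÷ 0.077295 (buy SEK at ask) = SEK 17,711,365.55
SEK 17,711,365.55 ÷ 2.0011 (buy BRL at ask) = BRL 8,850,814.83
BRL 8,850,814.83 × 0.15891 (sell BRL at bid) = GBP 1,406,482.98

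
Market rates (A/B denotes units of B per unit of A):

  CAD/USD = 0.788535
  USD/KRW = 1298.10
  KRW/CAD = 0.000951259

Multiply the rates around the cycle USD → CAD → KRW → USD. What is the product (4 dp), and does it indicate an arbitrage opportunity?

1.0270 (arbitrage exists)

Around USD → CAD → KRW → USD: 1 ÷ 0.788535 ÷ 0.000951259 ÷ 1298.10 = 1.027004
Product > 1; profitable direction is USD → CAD → KRW → USD.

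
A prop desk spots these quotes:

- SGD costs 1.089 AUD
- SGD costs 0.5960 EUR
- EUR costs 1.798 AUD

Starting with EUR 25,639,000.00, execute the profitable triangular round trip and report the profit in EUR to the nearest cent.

Profit: EUR 416,116.24

Profitable loop is EUR → SGD → AUD → EUR:
EUR 25,639,000.00 ÷ 0.5960 = SGD 43,018,456.38
SGD 43,018,456.38 × 1.089 = AUD 46,847,098.99
AUD 46,847,098.99 ÷ 1.798 = EUR 26,055,116.24
Profit = EUR 26,055,116.24 − EUR 25,639,000.00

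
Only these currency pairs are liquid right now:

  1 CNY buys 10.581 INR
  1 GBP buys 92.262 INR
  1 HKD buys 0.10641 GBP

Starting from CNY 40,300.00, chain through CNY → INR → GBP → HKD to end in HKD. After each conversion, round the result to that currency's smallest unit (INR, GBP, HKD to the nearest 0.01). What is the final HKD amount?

CNY 40,300.00 × 10.581 = INR 426,414.30
INR 426,414.30 ÷ 92.262 = GBP 4,621.78
GBP 4,621.78 ÷ 0.10641 = HKD 43,433.70

HKD 43,433.70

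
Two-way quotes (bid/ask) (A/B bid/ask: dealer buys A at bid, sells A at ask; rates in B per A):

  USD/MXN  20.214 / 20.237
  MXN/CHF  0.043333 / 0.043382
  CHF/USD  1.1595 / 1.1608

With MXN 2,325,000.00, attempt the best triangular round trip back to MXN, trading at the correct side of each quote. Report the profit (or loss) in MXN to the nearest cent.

Net profit: MXN 36,373.74

Best loop MXN → CHF → USD → MXN:
MXN 2,325,000.00 × 0.043333 (sell MXN at bid) = CHF 100,749.23
CHF 100,749.23 × 1.1595 (sell CHF at bid) = USD 116,818.73
USD 116,818.73 × 20.214 (sell USD at bid) = MXN 2,361,373.74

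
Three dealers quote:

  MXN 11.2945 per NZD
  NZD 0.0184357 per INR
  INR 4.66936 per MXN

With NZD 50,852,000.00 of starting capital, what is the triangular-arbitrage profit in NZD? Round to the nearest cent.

Profitable loop is NZD → INR → MXN → NZD:
NZD 50,852,000.00 ÷ 0.0184357 = INR 2,758,343,865.43
INR 2,758,343,865.43 ÷ 4.66936 = MXN 590,732,748.26
MXN 590,732,748.26 ÷ 11.2945 = NZD 52,302,691.42
Profit = NZD 52,302,691.42 − NZD 50,852,000.00

Profit: NZD 1,450,691.42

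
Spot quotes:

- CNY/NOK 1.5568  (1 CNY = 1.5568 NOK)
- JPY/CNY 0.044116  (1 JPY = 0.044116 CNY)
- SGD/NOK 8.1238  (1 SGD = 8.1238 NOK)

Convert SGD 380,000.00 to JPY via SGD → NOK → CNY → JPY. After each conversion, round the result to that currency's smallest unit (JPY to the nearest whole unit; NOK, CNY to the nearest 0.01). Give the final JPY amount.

SGD 380,000.00 × 8.1238 = NOK 3,087,044.00
NOK 3,087,044.00 ÷ 1.5568 = CNY 1,982,941.93
CNY 1,982,941.93 ÷ 0.044116 = JPY 44,948,362

JPY 44,948,362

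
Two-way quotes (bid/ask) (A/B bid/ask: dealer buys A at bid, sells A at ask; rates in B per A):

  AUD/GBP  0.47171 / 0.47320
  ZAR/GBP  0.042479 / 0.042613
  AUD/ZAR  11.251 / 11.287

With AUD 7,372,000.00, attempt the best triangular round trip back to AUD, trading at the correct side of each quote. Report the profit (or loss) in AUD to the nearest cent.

Net profit: AUD 73,707.99

Best loop AUD → ZAR → GBP → AUD:
AUD 7,372,000.00 × 11.251 (sell AUD at bid) = ZAR 82,942,372.00
ZAR 82,942,372.00 × 0.042479 (sell ZAR at bid) = GBP 3,523,309.02
GBP 3,523,309.02 ÷ 0.47320 (buy AUD at ask) = AUD 7,445,707.99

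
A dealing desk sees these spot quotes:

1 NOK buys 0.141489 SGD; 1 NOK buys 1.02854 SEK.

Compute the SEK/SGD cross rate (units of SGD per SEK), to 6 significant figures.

1 SEK ÷ 1.02854 = 0.972252 NOK
0.972252 NOK × 0.141489 = 0.137563 SGD

SEK/SGD = 0.137563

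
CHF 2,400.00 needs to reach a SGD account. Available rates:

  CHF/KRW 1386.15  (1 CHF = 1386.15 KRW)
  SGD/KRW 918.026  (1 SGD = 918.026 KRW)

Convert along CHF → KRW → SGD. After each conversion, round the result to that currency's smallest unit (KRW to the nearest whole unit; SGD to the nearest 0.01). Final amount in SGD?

CHF 2,400.00 × 1386.15 = KRW 3,326,760
KRW 3,326,760 ÷ 918.026 = SGD 3,623.82

SGD 3,623.82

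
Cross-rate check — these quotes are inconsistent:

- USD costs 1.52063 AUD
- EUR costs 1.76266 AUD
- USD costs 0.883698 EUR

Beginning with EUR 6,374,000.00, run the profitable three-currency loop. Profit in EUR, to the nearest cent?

Profit: EUR 155,214.35

Profitable loop is EUR → AUD → USD → EUR:
EUR 6,374,000.00 × 1.76266 = AUD 11,235,194.84
AUD 11,235,194.84 ÷ 1.52063 = USD 7,388,513.21
USD 7,388,513.21 × 0.883698 = EUR 6,529,214.35
Profit = EUR 6,529,214.35 − EUR 6,374,000.00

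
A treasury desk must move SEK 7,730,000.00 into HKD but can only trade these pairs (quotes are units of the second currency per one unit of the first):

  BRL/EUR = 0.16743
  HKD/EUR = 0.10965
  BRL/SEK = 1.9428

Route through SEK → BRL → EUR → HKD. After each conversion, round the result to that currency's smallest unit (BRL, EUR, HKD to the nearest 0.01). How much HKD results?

SEK 7,730,000.00 ÷ 1.9428 = BRL 3,978,793.49
BRL 3,978,793.49 × 0.16743 = EUR 666,169.39
EUR 666,169.39 ÷ 0.10965 = HKD 6,075,416.23

HKD 6,075,416.23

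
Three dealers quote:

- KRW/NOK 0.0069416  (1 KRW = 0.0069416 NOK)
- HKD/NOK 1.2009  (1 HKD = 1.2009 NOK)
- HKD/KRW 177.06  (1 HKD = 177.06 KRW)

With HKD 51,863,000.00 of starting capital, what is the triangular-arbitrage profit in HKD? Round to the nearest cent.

Profitable loop is HKD → KRW → NOK → HKD:
HKD 51,863,000.00 × 177.06 = KRW 9,182,862,780
KRW 9,182,862,780 × 0.0069416 = NOK 63,743,760.27
NOK 63,743,760.27 ÷ 1.2009 = HKD 53,079,990.24
Profit = HKD 53,079,990.24 − HKD 51,863,000.00

Profit: HKD 1,216,990.24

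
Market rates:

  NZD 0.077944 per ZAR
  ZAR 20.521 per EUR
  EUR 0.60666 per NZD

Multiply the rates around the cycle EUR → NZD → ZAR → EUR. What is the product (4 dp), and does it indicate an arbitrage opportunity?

1.0306 (arbitrage exists)

Around EUR → NZD → ZAR → EUR: 1 ÷ 0.60666 ÷ 0.077944 ÷ 20.521 = 1.030560
Product > 1; profitable direction is EUR → NZD → ZAR → EUR.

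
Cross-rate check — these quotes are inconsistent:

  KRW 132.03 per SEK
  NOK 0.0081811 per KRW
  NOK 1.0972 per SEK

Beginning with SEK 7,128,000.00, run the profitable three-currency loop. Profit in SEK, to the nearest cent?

Profitable loop is SEK → NOK → KRW → SEK:
SEK 7,128,000.00 × 1.0972 = NOK 7,820,841.60
NOK 7,820,841.60 ÷ 0.0081811 = KRW 955,964,552
KRW 955,964,552 ÷ 132.03 = SEK 7,240,510.13
Profit = SEK 7,240,510.13 − SEK 7,128,000.00

Profit: SEK 112,510.13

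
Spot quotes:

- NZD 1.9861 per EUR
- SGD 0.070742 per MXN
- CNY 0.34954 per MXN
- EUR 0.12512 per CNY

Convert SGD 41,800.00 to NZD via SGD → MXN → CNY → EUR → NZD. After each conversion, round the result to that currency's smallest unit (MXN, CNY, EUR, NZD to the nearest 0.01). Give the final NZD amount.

SGD 41,800.00 ÷ 0.070742 = MXN 590,879.53
MXN 590,879.53 × 0.34954 = CNY 206,536.03
CNY 206,536.03 × 0.12512 = EUR 25,841.79
EUR 25,841.79 × 1.9861 = NZD 51,324.38

NZD 51,324.38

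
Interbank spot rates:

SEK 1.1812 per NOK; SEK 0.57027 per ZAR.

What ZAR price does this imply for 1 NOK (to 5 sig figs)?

NOK/ZAR = 2.0713

1 NOK × 1.1812 = 1.1812 SEK
1.1812 SEK ÷ 0.57027 = 2.0713 ZAR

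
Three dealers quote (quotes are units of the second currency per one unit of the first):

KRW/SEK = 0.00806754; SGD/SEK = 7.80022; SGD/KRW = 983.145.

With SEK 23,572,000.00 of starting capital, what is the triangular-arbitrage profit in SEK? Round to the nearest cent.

Profit: SEK 396,909.90

Profitable loop is SEK → SGD → KRW → SEK:
SEK 23,572,000.00 ÷ 7.80022 = SGD 3,021,966.05
SGD 3,021,966.05 × 983.145 = KRW 2,971,030,809
KRW 2,971,030,809 × 0.00806754 = SEK 23,968,909.90
Profit = SEK 23,968,909.90 − SEK 23,572,000.00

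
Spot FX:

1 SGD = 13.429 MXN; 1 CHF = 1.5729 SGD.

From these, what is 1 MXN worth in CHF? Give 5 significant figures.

1 MXN ÷ 13.429 = 0.0744657 SGD
0.0744657 SGD ÷ 1.5729 = 0.0473429 CHF

MXN/CHF = 0.047343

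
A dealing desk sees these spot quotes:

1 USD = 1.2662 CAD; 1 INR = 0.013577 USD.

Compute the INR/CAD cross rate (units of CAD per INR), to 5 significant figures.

1 INR × 0.013577 = 0.013577 USD
0.013577 USD × 1.2662 = 0.0171912 CAD

INR/CAD = 0.017191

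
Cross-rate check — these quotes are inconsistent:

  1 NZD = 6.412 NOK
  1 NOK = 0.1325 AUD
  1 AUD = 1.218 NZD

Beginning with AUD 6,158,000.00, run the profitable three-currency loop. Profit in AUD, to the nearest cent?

Profit: AUD 214,302.22

Profitable loop is AUD → NZD → NOK → AUD:
AUD 6,158,000.00 × 1.218 = NZD 7,500,444.00
NZD 7,500,444.00 × 6.412 = NOK 48,092,846.93
NOK 48,092,846.93 × 0.1325 = AUD 6,372,302.22
Profit = AUD 6,372,302.22 − AUD 6,158,000.00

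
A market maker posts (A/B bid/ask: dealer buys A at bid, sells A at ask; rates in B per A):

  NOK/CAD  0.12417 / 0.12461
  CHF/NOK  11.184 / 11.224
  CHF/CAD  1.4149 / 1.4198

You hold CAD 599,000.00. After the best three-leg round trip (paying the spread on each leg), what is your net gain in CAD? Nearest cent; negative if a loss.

Net profit: CAD 6,971.24

Best loop CAD → NOK → CHF → CAD:
CAD 599,000.00 ÷ 0.12461 (buy NOK at ask) = NOK 4,806,997.83
NOK 4,806,997.83 ÷ 11.224 (buy CHF at ask) = CHF 428,278.50
CHF 428,278.50 × 1.4149 (sell CHF at bid) = CAD 605,971.24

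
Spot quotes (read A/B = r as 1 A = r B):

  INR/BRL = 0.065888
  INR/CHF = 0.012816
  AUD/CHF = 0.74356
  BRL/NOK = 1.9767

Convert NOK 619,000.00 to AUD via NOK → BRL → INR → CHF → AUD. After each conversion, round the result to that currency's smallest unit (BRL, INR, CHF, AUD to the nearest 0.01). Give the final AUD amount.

AUD 81,918.14

NOK 619,000.00 ÷ 1.9767 = BRL 313,148.18
BRL 313,148.18 ÷ 0.065888 = INR 4,752,734.64
INR 4,752,734.64 × 0.012816 = CHF 60,911.05
CHF 60,911.05 ÷ 0.74356 = AUD 81,918.14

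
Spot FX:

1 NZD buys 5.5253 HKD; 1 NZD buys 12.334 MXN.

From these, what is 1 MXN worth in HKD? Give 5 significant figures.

MXN/HKD = 0.44797

1 MXN ÷ 12.334 = 0.0810767 NZD
0.0810767 NZD × 5.5253 = 0.447973 HKD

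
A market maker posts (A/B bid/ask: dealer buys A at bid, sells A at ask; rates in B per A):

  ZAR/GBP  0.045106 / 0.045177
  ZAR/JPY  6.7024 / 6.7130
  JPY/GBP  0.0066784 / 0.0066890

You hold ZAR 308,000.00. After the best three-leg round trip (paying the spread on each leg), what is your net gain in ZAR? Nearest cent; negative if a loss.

Best loop ZAR → GBP → JPY → ZAR:
ZAR 308,000.00 × 0.045106 (sell ZAR at bid) = GBP 13,892.65
GBP 13,892.65 ÷ 0.0066890 (buy JPY at ask) = JPY 2,076,939
JPY 2,076,939 ÷ 6.7130 (buy ZAR at ask) = ZAR 309,390.65

Net profit: ZAR 1,390.65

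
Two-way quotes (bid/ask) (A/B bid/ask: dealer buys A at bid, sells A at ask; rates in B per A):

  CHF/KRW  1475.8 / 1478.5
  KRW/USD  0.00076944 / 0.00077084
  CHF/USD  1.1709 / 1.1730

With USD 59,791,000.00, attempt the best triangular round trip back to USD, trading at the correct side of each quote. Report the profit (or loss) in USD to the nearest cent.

Net profit: USD 1,637,519.92

Best loop USD → KRW → CHF → USD:
USD 59,791,000.00 ÷ 0.00077084 (buy KRW at ask) = KRW 77,566,031,861
KRW 77,566,031,861 ÷ 1478.5 (buy CHF at ask) = CHF 52,462,652.59
CHF 52,462,652.59 × 1.1709 (sell CHF at bid) = USD 61,428,519.92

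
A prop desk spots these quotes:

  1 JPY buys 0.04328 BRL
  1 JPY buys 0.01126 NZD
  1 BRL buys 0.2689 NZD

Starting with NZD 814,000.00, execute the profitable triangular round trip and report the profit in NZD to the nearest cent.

Profitable loop is NZD → JPY → BRL → NZD:
NZD 814,000.00 ÷ 0.01126 = JPY 72,291,297
JPY 72,291,297 × 0.04328 = BRL 3,128,767.32
BRL 3,128,767.32 × 0.2689 = NZD 841,325.53
Profit = NZD 841,325.53 − NZD 814,000.00

Profit: NZD 27,325.53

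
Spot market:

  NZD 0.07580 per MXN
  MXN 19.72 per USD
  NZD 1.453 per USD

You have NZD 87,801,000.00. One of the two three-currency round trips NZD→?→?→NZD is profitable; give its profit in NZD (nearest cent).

Profit: NZD 2,524,414.71

Profitable loop is NZD → USD → MXN → NZD:
NZD 87,801,000.00 ÷ 1.453 = USD 60,427,391.60
USD 60,427,391.60 × 19.72 = MXN 1,191,628,162.42
MXN 1,191,628,162.42 × 0.07580 = NZD 90,325,414.71
Profit = NZD 90,325,414.71 − NZD 87,801,000.00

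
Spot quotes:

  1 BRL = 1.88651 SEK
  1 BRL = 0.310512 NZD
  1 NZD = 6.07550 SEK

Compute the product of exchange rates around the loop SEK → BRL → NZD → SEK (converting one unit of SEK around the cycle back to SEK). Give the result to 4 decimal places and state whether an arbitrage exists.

1.0000 (no arbitrage)

Around SEK → BRL → NZD → SEK: 1 ÷ 1.88651 × 0.310512 × 6.07550 = 1.000003
Product ≈ 1 (deviation 0.000%, within rounding noise).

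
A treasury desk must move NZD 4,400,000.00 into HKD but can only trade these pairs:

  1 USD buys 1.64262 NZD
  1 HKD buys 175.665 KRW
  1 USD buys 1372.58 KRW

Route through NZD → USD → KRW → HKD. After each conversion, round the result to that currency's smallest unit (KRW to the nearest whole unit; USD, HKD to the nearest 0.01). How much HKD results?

HKD 20,929,940.67

NZD 4,400,000.00 ÷ 1.64262 = USD 2,678,647.53
USD 2,678,647.53 × 1372.58 = KRW 3,676,658,027
KRW 3,676,658,027 ÷ 175.665 = HKD 20,929,940.67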